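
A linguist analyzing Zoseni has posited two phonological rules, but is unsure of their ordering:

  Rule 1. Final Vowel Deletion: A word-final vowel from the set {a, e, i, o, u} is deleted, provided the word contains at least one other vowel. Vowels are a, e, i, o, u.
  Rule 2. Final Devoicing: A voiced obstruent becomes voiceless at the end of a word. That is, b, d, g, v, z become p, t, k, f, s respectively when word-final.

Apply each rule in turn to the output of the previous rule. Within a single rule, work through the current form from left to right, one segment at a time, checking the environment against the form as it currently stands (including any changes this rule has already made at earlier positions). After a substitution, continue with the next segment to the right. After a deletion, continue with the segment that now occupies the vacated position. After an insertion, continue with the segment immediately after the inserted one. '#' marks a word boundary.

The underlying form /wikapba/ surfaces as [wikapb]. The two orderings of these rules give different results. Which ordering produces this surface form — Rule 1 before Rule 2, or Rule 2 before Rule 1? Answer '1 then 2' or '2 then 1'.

2 then 1

Order 1 then 2:
  1 Final Vowel Deletion: [wikapba] → [wikapb]
  2 Final Devoicing: [wikapb] → [wikapp]
  result: [wikapp]
Order 2 then 1:
  2 Final Devoicing: no change — [wikapba]
  1 Final Vowel Deletion: [wikapba] → [wikapb]
  result: [wikapb]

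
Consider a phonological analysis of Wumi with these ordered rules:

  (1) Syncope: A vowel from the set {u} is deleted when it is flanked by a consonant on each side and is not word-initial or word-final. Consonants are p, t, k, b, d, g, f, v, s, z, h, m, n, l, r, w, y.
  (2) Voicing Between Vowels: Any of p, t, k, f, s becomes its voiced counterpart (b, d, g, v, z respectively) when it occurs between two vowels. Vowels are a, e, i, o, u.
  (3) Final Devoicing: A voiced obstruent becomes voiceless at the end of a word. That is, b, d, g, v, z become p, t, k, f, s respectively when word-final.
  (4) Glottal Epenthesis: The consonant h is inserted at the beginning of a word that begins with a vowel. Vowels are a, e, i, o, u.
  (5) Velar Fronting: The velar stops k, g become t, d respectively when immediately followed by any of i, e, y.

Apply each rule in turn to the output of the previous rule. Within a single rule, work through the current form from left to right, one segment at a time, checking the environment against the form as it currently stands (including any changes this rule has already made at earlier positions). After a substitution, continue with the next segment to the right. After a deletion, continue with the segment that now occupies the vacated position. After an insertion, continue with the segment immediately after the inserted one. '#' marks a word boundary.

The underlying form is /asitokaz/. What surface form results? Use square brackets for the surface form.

(1) Syncope: no change — [asitokaz]
(2) Voicing Between Vowels: [asitokaz] → [azidogaz]
(3) Final Devoicing: [azidogaz] → [azidogas]
(4) Glottal Epenthesis: [azidogas] → [hazidogas]
(5) Velar Fronting: no change — [hazidogas]

[hazidogas]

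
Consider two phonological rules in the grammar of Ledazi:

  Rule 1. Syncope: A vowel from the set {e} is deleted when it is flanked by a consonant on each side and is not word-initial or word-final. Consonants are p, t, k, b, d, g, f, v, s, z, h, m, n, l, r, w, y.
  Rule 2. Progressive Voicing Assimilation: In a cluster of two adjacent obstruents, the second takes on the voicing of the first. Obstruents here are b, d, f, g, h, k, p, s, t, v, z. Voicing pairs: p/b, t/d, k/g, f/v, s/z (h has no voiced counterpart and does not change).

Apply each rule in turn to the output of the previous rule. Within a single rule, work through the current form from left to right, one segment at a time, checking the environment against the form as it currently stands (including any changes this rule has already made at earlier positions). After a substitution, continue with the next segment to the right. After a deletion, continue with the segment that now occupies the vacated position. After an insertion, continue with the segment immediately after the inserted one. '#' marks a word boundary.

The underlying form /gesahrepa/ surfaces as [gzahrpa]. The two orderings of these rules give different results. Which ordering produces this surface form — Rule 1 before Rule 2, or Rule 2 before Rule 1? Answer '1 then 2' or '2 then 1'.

1 then 2

Order 1 then 2:
  1 Syncope: [gesahrepa] → [gsahrpa]
  2 Progressive Voicing Assimilation: [gsahrpa] → [gzahrpa]
  result: [gzahrpa]
Order 2 then 1:
  2 Progressive Voicing Assimilation: no change — [gesahrepa]
  1 Syncope: [gesahrepa] → [gsahrpa]
  result: [gsahrpa]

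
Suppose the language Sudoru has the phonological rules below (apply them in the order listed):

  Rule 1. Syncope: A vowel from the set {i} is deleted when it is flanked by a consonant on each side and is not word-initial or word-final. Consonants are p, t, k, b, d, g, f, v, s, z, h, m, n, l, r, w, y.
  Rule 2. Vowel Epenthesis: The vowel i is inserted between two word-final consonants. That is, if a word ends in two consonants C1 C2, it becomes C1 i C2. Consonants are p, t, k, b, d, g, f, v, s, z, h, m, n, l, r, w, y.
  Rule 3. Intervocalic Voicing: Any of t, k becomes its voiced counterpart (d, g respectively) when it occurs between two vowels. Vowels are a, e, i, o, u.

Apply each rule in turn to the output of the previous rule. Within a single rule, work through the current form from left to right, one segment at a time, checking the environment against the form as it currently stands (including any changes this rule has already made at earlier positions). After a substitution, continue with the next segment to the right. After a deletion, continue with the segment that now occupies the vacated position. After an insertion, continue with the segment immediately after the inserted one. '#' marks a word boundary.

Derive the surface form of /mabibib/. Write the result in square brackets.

Rule 1 Syncope: [mabibib] → [mabbb]
Rule 2 Vowel Epenthesis: [mabbb] → [mabbib]
Rule 3 Intervocalic Voicing: no change — [mabbib]

[mabbib]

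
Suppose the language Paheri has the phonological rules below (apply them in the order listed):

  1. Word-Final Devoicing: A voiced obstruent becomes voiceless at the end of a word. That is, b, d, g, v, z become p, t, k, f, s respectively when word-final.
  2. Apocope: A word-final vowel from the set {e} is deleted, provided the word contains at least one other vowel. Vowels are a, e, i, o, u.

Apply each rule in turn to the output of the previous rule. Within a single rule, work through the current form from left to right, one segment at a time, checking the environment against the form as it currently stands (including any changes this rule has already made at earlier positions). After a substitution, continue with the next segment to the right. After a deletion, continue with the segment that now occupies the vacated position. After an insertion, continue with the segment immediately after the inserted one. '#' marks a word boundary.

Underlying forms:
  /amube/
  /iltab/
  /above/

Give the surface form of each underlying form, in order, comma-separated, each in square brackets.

[amub], [iltap], [abov]

/amube/:
  1 Word-Final Devoicing: no change — [amube]
  2 Apocope: [amube] → [amub]
/iltab/:
  1 Word-Final Devoicing: [iltab] → [iltap]
  2 Apocope: no change — [iltap]
/above/:
  1 Word-Final Devoicing: no change — [above]
  2 Apocope: [above] → [abov]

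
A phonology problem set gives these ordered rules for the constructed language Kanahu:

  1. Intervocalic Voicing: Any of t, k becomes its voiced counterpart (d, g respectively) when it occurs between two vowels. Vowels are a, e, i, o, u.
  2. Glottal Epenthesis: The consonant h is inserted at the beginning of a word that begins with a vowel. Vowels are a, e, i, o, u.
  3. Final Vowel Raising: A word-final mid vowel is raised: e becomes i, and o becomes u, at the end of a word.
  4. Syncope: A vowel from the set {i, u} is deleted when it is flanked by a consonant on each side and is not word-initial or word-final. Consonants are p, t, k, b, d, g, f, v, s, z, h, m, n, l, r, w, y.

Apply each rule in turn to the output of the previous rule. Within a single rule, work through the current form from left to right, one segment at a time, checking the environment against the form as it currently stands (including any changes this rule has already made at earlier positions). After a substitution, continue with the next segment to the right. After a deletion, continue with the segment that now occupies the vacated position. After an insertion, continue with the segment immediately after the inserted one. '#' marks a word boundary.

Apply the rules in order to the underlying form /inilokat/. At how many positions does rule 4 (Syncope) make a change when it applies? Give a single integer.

2

1 Intervocalic Voicing: [inilokat] → [inilogat]
2 Glottal Epenthesis: [inilogat] → [hinilogat]
3 Final Vowel Raising: no change — [hinilogat]
4 Syncope: [hinilogat] → [hnlogat]
Rule 4 changed 2 position(s).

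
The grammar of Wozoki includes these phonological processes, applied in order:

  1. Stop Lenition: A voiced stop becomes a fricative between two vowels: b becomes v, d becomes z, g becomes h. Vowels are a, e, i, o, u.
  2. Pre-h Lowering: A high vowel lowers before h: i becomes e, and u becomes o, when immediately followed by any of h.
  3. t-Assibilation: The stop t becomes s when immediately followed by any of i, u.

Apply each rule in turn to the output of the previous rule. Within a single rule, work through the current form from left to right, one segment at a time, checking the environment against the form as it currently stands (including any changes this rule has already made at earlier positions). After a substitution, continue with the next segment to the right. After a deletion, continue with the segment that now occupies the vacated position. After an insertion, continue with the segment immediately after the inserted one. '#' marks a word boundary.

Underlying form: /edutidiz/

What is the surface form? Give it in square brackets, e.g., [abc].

1 Stop Lenition: [edutidiz] → [ezutiziz]
2 Pre-h Lowering: no change — [ezutiziz]
3 t-Assibilation: [ezutiziz] → [ezusiziz]

[ezusiziz]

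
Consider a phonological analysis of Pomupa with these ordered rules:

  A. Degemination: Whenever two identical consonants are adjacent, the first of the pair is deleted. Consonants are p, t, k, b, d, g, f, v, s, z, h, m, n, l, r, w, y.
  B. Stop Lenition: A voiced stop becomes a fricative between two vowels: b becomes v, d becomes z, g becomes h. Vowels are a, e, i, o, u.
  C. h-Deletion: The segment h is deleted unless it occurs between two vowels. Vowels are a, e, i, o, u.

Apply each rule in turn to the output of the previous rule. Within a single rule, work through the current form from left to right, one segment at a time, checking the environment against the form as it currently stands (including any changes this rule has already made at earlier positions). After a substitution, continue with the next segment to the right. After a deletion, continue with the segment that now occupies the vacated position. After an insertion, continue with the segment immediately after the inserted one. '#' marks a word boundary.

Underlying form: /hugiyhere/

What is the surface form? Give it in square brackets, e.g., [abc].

A Degemination: no change — [hugiyhere]
B Stop Lenition: [hugiyhere] → [huhiyhere]
C h-Deletion: [huhiyhere] → [uhiyere]

[uhiyere]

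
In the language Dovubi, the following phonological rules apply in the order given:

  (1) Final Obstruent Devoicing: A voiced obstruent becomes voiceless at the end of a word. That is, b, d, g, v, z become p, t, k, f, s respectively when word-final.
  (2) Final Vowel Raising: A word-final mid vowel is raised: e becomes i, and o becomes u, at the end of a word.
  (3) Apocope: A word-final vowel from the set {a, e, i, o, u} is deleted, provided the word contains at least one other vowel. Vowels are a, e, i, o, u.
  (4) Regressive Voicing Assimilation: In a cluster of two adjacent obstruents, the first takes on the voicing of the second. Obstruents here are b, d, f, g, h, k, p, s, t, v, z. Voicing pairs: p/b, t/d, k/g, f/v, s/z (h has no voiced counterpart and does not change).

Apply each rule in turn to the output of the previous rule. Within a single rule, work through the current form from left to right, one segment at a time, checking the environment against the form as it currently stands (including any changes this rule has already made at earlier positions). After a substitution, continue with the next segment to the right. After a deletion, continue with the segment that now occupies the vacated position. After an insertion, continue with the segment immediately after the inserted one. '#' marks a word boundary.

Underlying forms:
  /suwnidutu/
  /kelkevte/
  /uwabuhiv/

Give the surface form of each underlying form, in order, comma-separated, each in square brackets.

[suwnidut], [kelkeft], [uwabuhif]

/suwnidutu/:
  (1) Final Obstruent Devoicing: no change — [suwnidutu]
  (2) Final Vowel Raising: no change — [suwnidutu]
  (3) Apocope: [suwnidutu] → [suwnidut]
  (4) Regressive Voicing Assimilation: no change — [suwnidut]
/kelkevte/:
  (1) Final Obstruent Devoicing: no change — [kelkevte]
  (2) Final Vowel Raising: [kelkevte] → [kelkevti]
  (3) Apocope: [kelkevti] → [kelkevt]
  (4) Regressive Voicing Assimilation: [kelkevt] → [kelkeft]
/uwabuhiv/:
  (1) Final Obstruent Devoicing: [uwabuhiv] → [uwabuhif]
  (2) Final Vowel Raising: no change — [uwabuhif]
  (3) Apocope: no change — [uwabuhif]
  (4) Regressive Voicing Assimilation: no change — [uwabuhif]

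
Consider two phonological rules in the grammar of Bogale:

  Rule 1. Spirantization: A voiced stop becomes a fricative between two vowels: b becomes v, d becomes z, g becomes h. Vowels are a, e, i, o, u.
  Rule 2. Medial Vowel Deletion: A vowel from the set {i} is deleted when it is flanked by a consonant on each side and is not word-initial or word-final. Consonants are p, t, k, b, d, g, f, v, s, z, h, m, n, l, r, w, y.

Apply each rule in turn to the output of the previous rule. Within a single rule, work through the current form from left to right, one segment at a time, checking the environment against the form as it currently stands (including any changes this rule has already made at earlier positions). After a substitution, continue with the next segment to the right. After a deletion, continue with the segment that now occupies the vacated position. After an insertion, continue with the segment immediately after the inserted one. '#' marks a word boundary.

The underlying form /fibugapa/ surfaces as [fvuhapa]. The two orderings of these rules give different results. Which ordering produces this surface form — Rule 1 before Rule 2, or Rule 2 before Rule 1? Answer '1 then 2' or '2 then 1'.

1 then 2

Order 1 then 2:
  1 Spirantization: [fibugapa] → [fivuhapa]
  2 Medial Vowel Deletion: [fivuhapa] → [fvuhapa]
  result: [fvuhapa]
Order 2 then 1:
  2 Medial Vowel Deletion: [fibugapa] → [fbugapa]
  1 Spirantization: [fbugapa] → [fbuhapa]
  result: [fbuhapa]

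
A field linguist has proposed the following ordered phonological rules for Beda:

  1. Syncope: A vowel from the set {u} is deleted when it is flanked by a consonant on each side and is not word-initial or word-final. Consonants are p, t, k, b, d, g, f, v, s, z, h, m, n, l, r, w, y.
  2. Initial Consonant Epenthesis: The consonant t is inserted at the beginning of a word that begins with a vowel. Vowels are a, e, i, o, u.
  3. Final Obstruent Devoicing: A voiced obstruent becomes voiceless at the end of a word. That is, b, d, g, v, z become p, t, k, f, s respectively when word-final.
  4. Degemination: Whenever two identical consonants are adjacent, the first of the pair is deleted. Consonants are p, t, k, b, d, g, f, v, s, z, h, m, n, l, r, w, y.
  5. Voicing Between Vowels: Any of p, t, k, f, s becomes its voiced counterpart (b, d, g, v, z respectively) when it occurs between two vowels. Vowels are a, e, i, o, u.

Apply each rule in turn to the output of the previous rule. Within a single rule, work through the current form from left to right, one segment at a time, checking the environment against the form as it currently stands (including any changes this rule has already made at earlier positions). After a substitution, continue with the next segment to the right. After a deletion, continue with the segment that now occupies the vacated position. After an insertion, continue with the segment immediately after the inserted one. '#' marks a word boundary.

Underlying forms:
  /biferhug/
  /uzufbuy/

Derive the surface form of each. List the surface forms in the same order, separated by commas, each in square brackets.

[biverhk], [tuzfby]

/biferhug/:
  1 Syncope: [biferhug] → [biferhg]
  2 Initial Consonant Epenthesis: no change — [biferhg]
  3 Final Obstruent Devoicing: [biferhg] → [biferhk]
  4 Degemination: no change — [biferhk]
  5 Voicing Between Vowels: [biferhk] → [biverhk]
/uzufbuy/:
  1 Syncope: [uzufbuy] → [uzfby]
  2 Initial Consonant Epenthesis: [uzfby] → [tuzfby]
  3 Final Obstruent Devoicing: no change — [tuzfby]
  4 Degemination: no change — [tuzfby]
  5 Voicing Between Vowels: no change — [tuzfby]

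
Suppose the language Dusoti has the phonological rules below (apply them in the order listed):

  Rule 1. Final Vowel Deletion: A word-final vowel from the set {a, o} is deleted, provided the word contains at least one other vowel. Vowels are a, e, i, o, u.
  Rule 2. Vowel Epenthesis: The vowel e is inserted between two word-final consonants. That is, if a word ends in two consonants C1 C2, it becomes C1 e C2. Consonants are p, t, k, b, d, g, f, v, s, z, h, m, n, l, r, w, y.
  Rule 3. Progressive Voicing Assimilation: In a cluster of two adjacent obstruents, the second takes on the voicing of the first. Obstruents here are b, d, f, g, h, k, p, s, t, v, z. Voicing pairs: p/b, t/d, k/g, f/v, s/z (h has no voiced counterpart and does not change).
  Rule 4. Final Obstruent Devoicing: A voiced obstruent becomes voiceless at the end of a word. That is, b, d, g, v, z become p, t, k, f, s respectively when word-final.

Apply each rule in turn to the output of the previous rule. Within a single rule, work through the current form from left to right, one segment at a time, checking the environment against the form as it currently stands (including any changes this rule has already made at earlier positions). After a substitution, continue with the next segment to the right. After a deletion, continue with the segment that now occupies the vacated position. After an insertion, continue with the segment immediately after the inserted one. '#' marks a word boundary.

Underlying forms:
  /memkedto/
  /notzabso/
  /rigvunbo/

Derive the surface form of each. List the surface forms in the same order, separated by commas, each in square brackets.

/memkedto/:
  Rule 1 Final Vowel Deletion: [memkedto] → [memkedt]
  Rule 2 Vowel Epenthesis: [memkedt] → [memkedet]
  Rule 3 Progressive Voicing Assimilation: no change — [memkedet]
  Rule 4 Final Obstruent Devoicing: no change — [memkedet]
/notzabso/:
  Rule 1 Final Vowel Deletion: [notzabso] → [notzabs]
  Rule 2 Vowel Epenthesis: [notzabs] → [notzabes]
  Rule 3 Progressive Voicing Assimilation: [notzabes] → [notsabes]
  Rule 4 Final Obstruent Devoicing: no change — [notsabes]
/rigvunbo/:
  Rule 1 Final Vowel Deletion: [rigvunbo] → [rigvunb]
  Rule 2 Vowel Epenthesis: [rigvunb] → [rigvuneb]
  Rule 3 Progressive Voicing Assimilation: no change — [rigvuneb]
  Rule 4 Final Obstruent Devoicing: [rigvuneb] → [rigvunep]

[memkedet], [notsabes], [rigvunep]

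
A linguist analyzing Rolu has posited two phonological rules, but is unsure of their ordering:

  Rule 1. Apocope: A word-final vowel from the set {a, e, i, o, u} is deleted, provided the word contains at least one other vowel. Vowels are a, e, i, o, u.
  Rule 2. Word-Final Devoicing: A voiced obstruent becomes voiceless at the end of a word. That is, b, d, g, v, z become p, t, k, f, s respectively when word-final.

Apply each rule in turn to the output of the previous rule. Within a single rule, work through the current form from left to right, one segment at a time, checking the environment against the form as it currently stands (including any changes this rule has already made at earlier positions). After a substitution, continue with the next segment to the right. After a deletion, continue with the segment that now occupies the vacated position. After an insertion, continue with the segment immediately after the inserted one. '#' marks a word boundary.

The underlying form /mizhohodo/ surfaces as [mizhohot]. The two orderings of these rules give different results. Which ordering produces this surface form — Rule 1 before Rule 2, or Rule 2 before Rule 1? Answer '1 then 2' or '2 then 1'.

1 then 2

Order 1 then 2:
  1 Apocope: [mizhohodo] → [mizhohod]
  2 Word-Final Devoicing: [mizhohod] → [mizhohot]
  result: [mizhohot]
Order 2 then 1:
  2 Word-Final Devoicing: no change — [mizhohodo]
  1 Apocope: [mizhohodo] → [mizhohod]
  result: [mizhohod]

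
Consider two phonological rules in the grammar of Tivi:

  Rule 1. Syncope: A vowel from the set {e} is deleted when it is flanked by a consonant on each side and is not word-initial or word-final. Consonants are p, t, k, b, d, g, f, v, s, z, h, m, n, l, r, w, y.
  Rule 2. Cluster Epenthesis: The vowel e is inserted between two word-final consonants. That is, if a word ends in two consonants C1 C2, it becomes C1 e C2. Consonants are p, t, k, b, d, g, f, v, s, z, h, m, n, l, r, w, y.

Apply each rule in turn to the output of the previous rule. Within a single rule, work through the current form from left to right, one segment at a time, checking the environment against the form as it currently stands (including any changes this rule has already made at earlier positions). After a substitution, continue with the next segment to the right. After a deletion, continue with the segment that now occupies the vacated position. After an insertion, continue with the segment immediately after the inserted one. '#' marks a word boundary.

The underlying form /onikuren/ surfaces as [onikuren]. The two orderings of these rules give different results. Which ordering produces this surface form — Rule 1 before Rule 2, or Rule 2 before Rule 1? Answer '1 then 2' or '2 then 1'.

Order 1 then 2:
  1 Syncope: [onikuren] → [onikurn]
  2 Cluster Epenthesis: [onikurn] → [onikuren]
  result: [onikuren]
Order 2 then 1:
  2 Cluster Epenthesis: no change — [onikuren]
  1 Syncope: [onikuren] → [onikurn]
  result: [onikurn]

1 then 2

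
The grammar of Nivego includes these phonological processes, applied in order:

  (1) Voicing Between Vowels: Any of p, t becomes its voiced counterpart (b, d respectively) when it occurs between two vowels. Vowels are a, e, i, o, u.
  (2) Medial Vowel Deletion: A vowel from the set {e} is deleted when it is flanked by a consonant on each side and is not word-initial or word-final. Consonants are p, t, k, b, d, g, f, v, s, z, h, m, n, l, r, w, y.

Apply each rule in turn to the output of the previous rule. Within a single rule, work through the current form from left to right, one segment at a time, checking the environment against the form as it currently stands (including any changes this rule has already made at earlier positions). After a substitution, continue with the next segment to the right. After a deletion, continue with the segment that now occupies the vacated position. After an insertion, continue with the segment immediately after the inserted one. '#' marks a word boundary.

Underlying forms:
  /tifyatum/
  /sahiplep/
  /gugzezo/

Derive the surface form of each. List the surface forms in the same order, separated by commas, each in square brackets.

/tifyatum/:
  (1) Voicing Between Vowels: [tifyatum] → [tifyadum]
  (2) Medial Vowel Deletion: no change — [tifyadum]
/sahiplep/:
  (1) Voicing Between Vowels: no change — [sahiplep]
  (2) Medial Vowel Deletion: [sahiplep] → [sahiplp]
/gugzezo/:
  (1) Voicing Between Vowels: no change — [gugzezo]
  (2) Medial Vowel Deletion: [gugzezo] → [gugzzo]

[tifyadum], [sahiplp], [gugzzo]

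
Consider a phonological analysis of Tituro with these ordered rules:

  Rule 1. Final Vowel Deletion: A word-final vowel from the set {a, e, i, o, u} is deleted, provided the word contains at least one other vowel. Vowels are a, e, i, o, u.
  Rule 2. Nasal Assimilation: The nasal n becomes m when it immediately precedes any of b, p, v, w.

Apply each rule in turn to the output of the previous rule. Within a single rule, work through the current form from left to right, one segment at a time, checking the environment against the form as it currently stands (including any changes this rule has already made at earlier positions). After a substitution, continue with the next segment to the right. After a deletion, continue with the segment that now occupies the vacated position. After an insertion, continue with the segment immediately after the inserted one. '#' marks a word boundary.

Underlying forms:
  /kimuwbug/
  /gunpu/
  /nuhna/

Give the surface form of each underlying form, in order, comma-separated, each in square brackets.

/kimuwbug/:
  Rule 1 Final Vowel Deletion: no change — [kimuwbug]
  Rule 2 Nasal Assimilation: no change — [kimuwbug]
/gunpu/:
  Rule 1 Final Vowel Deletion: [gunpu] → [gunp]
  Rule 2 Nasal Assimilation: [gunp] → [gump]
/nuhna/:
  Rule 1 Final Vowel Deletion: [nuhna] → [nuhn]
  Rule 2 Nasal Assimilation: no change — [nuhn]

[kimuwbug], [gump], [nuhn]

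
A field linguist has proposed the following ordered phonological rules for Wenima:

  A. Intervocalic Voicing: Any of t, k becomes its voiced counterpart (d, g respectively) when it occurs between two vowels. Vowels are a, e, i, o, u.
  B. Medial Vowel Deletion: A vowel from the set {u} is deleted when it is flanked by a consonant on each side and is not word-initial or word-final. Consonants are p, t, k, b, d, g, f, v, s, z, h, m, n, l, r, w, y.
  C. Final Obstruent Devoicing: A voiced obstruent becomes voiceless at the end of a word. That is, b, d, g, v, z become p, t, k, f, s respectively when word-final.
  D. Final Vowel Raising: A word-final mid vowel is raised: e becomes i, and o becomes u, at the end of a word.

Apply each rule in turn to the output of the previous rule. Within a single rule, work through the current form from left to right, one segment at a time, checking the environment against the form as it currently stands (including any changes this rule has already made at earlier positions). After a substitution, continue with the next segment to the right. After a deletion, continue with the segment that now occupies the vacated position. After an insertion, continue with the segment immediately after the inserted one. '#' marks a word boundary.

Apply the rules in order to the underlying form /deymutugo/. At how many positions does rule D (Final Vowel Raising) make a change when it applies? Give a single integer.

A Intervocalic Voicing: [deymutugo] → [deymudugo]
B Medial Vowel Deletion: [deymudugo] → [deymdgo]
C Final Obstruent Devoicing: no change — [deymdgo]
D Final Vowel Raising: [deymdgo] → [deymdgu]
Rule D changed 1 position(s).

1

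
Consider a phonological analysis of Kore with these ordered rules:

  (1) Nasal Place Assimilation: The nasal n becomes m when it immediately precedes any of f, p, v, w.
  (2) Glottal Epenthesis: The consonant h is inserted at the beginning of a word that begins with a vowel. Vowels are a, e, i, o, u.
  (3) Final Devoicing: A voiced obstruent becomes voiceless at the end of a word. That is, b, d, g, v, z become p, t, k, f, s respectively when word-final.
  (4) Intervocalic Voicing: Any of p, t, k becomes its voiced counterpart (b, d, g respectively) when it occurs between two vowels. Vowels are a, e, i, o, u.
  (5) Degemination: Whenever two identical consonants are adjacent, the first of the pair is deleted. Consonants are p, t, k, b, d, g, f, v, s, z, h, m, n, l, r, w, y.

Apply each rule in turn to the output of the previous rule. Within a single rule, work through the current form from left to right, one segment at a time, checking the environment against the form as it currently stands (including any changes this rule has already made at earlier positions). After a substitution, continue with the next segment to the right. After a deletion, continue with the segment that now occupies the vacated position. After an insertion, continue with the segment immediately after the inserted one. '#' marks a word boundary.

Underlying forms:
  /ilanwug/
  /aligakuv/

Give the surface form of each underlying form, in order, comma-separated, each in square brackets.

/ilanwug/:
  (1) Nasal Place Assimilation: [ilanwug] → [ilamwug]
  (2) Glottal Epenthesis: [ilamwug] → [hilamwug]
  (3) Final Devoicing: [hilamwug] → [hilamwuk]
  (4) Intervocalic Voicing: no change — [hilamwuk]
  (5) Degemination: no change — [hilamwuk]
/aligakuv/:
  (1) Nasal Place Assimilation: no change — [aligakuv]
  (2) Glottal Epenthesis: [aligakuv] → [haligakuv]
  (3) Final Devoicing: [haligakuv] → [haligakuf]
  (4) Intervocalic Voicing: [haligakuf] → [haligaguf]
  (5) Degemination: no change — [haligaguf]

[hilamwuk], [haligaguf]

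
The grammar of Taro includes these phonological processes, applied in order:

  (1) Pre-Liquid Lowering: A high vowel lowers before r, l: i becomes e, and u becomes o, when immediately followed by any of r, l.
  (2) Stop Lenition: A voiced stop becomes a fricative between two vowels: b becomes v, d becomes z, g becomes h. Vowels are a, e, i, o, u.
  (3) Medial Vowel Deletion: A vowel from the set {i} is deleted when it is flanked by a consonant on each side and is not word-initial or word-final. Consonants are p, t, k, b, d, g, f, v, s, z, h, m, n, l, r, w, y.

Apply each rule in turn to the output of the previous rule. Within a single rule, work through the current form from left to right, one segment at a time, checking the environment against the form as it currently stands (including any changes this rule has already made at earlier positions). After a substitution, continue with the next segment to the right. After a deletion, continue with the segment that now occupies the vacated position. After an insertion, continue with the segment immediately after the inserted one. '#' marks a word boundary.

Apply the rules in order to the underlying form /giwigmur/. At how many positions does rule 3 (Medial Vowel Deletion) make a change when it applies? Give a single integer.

2

(1) Pre-Liquid Lowering: [giwigmur] → [giwigmor]
(2) Stop Lenition: no change — [giwigmor]
(3) Medial Vowel Deletion: [giwigmor] → [gwgmor]
Rule 3 changed 2 position(s).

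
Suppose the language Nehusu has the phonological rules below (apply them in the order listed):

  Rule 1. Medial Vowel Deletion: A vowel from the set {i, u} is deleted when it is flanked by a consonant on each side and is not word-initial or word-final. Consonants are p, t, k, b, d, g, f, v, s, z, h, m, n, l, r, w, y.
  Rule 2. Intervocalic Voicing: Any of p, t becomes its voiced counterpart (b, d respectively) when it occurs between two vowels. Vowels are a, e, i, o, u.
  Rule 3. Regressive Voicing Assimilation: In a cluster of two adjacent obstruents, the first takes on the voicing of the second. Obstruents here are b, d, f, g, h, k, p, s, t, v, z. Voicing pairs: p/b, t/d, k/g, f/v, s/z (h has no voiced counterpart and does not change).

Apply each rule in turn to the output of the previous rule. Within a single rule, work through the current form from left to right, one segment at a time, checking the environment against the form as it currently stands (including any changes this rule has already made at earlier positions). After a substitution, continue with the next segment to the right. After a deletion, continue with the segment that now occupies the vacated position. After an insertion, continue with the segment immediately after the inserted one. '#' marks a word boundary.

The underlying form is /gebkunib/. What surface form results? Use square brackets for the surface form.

[gepknb]

Rule 1 Medial Vowel Deletion: [gebkunib] → [gebknb]
Rule 2 Intervocalic Voicing: no change — [gebknb]
Rule 3 Regressive Voicing Assimilation: [gebknb] → [gepknb]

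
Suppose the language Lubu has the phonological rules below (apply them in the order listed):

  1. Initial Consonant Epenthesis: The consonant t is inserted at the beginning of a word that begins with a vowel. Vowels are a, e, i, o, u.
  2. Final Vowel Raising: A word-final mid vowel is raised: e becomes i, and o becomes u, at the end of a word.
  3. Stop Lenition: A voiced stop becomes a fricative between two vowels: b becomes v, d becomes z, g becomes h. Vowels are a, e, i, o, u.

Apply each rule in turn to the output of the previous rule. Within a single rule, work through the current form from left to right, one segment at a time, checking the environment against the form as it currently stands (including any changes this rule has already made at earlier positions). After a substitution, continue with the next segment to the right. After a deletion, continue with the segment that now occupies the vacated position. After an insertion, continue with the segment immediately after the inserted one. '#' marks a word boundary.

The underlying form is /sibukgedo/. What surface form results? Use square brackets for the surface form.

1 Initial Consonant Epenthesis: no change — [sibukgedo]
2 Final Vowel Raising: [sibukgedo] → [sibukgedu]
3 Stop Lenition: [sibukgedu] → [sivukgezu]

[sivukgezu]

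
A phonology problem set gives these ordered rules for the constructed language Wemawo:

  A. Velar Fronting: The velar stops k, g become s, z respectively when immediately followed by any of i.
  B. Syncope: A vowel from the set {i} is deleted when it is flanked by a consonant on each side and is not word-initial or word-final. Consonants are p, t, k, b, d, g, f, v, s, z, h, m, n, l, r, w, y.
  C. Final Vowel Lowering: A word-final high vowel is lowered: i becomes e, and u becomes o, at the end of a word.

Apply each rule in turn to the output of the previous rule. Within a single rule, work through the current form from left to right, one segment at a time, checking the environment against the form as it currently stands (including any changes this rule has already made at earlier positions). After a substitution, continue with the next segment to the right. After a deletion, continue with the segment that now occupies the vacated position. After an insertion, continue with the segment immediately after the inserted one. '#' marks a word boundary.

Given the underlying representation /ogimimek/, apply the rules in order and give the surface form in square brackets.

A Velar Fronting: [ogimimek] → [ozimimek]
B Syncope: [ozimimek] → [ozmmek]
C Final Vowel Lowering: no change — [ozmmek]

[ozmmek]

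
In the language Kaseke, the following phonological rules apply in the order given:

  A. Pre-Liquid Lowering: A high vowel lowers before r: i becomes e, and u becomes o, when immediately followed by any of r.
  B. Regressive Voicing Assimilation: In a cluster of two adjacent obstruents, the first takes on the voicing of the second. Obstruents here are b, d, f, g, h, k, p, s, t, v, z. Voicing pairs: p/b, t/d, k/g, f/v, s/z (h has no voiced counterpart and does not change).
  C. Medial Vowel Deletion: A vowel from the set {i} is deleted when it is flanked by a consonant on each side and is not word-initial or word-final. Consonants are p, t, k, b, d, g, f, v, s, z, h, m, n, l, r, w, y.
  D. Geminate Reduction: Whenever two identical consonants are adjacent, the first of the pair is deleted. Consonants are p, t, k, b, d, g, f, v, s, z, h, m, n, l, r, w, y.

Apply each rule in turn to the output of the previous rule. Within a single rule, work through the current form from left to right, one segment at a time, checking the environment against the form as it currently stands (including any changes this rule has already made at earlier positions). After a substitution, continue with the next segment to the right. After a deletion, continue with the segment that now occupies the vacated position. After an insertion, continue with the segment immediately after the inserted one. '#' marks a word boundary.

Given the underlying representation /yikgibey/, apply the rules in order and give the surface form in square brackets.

[ygbey]

A Pre-Liquid Lowering: no change — [yikgibey]
B Regressive Voicing Assimilation: [yikgibey] → [yiggibey]
C Medial Vowel Deletion: [yiggibey] → [yggbey]
D Geminate Reduction: [yggbey] → [ygbey]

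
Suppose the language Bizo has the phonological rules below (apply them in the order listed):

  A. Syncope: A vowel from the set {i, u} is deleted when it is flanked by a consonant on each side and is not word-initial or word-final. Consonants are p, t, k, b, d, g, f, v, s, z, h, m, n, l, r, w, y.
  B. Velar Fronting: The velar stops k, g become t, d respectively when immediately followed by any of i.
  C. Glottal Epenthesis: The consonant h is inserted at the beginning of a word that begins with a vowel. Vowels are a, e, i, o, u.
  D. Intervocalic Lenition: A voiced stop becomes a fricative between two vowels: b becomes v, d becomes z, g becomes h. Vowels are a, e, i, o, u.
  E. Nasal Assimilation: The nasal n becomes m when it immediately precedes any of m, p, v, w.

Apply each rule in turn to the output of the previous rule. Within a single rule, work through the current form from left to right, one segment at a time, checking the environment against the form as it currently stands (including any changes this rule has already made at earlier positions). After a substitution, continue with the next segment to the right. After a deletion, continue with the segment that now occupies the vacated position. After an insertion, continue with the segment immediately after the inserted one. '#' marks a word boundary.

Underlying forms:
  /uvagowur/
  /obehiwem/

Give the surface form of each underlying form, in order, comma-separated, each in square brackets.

[huvahowr], [hovehwem]

/uvagowur/:
  A Syncope: [uvagowur] → [uvagowr]
  B Velar Fronting: no change — [uvagowr]
  C Glottal Epenthesis: [uvagowr] → [huvagowr]
  D Intervocalic Lenition: [huvagowr] → [huvahowr]
  E Nasal Assimilation: no change — [huvahowr]
/obehiwem/:
  A Syncope: [obehiwem] → [obehwem]
  B Velar Fronting: no change — [obehwem]
  C Glottal Epenthesis: [obehwem] → [hobehwem]
  D Intervocalic Lenition: [hobehwem] → [hovehwem]
  E Nasal Assimilation: no change — [hovehwem]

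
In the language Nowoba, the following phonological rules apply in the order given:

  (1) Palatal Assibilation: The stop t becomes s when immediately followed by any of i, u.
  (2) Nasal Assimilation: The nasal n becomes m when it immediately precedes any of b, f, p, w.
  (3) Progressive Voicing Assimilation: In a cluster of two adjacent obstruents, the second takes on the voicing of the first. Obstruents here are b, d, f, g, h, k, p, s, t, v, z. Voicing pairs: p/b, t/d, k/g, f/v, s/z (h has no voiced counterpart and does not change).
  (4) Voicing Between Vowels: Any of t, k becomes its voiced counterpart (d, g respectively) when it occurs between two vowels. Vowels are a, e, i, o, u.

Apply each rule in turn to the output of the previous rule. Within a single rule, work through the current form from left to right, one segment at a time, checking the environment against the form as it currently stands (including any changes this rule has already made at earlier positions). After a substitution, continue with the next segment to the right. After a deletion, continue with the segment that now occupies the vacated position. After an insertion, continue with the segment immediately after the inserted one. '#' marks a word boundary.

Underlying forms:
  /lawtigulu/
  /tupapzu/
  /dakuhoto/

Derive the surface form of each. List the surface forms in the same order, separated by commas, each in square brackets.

[lawsigulu], [supapsu], [daguhodo]

/lawtigulu/:
  (1) Palatal Assibilation: [lawtigulu] → [lawsigulu]
  (2) Nasal Assimilation: no change — [lawsigulu]
  (3) Progressive Voicing Assimilation: no change — [lawsigulu]
  (4) Voicing Between Vowels: no change — [lawsigulu]
/tupapzu/:
  (1) Palatal Assibilation: [tupapzu] → [supapzu]
  (2) Nasal Assimilation: no change — [supapzu]
  (3) Progressive Voicing Assimilation: [supapzu] → [supapsu]
  (4) Voicing Between Vowels: no change — [supapsu]
/dakuhoto/:
  (1) Palatal Assibilation: no change — [dakuhoto]
  (2) Nasal Assimilation: no change — [dakuhoto]
  (3) Progressive Voicing Assimilation: no change — [dakuhoto]
  (4) Voicing Between Vowels: [dakuhoto] → [daguhodo]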